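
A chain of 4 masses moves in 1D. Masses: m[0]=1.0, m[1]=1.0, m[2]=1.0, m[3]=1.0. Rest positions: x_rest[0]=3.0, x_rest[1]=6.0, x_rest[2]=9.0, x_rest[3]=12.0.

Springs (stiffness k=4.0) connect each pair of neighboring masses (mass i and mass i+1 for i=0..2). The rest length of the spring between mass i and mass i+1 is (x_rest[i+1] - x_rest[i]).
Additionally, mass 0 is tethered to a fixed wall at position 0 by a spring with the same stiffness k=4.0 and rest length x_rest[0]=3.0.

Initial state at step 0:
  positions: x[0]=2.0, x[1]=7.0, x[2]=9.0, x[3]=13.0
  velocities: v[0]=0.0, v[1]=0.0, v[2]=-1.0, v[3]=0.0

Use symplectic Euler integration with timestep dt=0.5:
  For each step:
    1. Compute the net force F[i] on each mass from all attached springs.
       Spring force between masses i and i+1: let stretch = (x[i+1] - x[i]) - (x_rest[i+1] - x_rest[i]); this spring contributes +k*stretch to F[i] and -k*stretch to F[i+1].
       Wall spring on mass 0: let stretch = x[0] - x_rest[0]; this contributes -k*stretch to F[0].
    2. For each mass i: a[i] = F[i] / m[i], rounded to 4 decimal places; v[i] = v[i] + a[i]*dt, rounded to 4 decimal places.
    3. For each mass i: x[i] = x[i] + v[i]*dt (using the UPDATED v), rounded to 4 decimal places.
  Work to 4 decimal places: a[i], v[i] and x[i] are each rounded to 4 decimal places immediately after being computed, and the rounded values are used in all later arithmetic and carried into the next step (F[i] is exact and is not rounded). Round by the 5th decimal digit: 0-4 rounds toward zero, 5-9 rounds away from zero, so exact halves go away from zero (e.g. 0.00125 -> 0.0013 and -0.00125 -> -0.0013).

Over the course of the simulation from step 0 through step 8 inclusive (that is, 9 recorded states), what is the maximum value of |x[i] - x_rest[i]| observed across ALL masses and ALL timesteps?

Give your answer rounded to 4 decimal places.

Step 0: x=[2.0000 7.0000 9.0000 13.0000] v=[0.0000 0.0000 -1.0000 0.0000]
Step 1: x=[5.0000 4.0000 10.5000 12.0000] v=[6.0000 -6.0000 3.0000 -2.0000]
Step 2: x=[2.0000 8.5000 7.0000 12.5000] v=[-6.0000 9.0000 -7.0000 1.0000]
Step 3: x=[3.5000 5.0000 10.5000 10.5000] v=[3.0000 -7.0000 7.0000 -4.0000]
Step 4: x=[3.0000 5.5000 8.5000 11.5000] v=[-1.0000 1.0000 -4.0000 2.0000]
Step 5: x=[2.0000 6.5000 6.5000 12.5000] v=[-2.0000 2.0000 -4.0000 2.0000]
Step 6: x=[3.5000 3.0000 10.5000 10.5000] v=[3.0000 -7.0000 8.0000 -4.0000]
Step 7: x=[1.0000 7.5000 7.0000 11.5000] v=[-5.0000 9.0000 -7.0000 2.0000]
Step 8: x=[4.0000 5.0000 8.5000 11.0000] v=[6.0000 -5.0000 3.0000 -1.0000]
Max displacement = 3.0000

Answer: 3.0000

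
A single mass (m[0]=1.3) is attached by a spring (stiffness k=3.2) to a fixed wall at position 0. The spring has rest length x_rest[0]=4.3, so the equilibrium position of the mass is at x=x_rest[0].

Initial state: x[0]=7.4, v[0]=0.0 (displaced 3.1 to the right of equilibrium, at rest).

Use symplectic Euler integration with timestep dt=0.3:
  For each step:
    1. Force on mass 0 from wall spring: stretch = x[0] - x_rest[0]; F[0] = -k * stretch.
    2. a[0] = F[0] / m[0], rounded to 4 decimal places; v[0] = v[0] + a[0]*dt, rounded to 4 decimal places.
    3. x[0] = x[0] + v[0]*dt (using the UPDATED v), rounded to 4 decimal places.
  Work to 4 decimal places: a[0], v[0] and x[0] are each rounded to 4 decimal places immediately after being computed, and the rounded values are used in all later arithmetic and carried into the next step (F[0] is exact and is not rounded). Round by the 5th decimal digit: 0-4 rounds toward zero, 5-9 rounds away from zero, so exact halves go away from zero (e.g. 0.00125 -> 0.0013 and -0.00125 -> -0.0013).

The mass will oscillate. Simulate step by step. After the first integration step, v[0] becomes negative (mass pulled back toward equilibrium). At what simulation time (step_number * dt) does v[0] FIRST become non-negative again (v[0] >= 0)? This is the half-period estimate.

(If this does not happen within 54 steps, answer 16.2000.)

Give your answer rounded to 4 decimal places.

Answer: 2.1000

Derivation:
Step 0: x=[7.4000] v=[0.0000]
Step 1: x=[6.7132] v=[-2.2892]
Step 2: x=[5.4918] v=[-4.0713]
Step 3: x=[4.0064] v=[-4.9514]
Step 4: x=[2.5860] v=[-4.7346]
Step 5: x=[1.5453] v=[-3.4689]
Step 6: x=[1.1149] v=[-1.4347]
Step 7: x=[1.3901] v=[0.9174]
First v>=0 after going negative at step 7, time=2.1000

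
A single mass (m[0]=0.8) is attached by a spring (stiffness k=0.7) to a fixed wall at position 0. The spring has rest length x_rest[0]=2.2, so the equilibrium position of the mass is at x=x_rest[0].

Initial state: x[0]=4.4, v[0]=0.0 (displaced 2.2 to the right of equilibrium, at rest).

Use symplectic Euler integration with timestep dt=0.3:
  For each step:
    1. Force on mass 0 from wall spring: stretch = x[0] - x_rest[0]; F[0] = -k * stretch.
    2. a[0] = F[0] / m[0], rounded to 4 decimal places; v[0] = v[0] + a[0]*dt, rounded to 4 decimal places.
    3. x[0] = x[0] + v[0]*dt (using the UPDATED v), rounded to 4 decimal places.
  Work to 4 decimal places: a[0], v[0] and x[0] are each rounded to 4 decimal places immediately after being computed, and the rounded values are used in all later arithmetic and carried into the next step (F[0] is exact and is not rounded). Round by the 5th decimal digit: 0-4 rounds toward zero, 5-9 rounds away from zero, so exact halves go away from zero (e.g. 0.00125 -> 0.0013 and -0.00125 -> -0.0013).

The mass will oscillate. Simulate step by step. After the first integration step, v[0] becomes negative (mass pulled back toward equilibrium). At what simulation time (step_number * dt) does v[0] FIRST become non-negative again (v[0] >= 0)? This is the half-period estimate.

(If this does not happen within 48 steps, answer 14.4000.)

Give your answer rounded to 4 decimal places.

Answer: 3.6000

Derivation:
Step 0: x=[4.4000] v=[0.0000]
Step 1: x=[4.2268] v=[-0.5775]
Step 2: x=[3.8939] v=[-1.1096]
Step 3: x=[3.4276] v=[-1.5543]
Step 4: x=[2.8646] v=[-1.8766]
Step 5: x=[2.2493] v=[-2.0511]
Step 6: x=[1.6301] v=[-2.0640]
Step 7: x=[1.0558] v=[-1.9144]
Step 8: x=[0.5716] v=[-1.6140]
Step 9: x=[0.2157] v=[-1.1865]
Step 10: x=[0.0160] v=[-0.6656]
Step 11: x=[-0.0117] v=[-0.0923]
Step 12: x=[0.1348] v=[0.4883]
First v>=0 after going negative at step 12, time=3.6000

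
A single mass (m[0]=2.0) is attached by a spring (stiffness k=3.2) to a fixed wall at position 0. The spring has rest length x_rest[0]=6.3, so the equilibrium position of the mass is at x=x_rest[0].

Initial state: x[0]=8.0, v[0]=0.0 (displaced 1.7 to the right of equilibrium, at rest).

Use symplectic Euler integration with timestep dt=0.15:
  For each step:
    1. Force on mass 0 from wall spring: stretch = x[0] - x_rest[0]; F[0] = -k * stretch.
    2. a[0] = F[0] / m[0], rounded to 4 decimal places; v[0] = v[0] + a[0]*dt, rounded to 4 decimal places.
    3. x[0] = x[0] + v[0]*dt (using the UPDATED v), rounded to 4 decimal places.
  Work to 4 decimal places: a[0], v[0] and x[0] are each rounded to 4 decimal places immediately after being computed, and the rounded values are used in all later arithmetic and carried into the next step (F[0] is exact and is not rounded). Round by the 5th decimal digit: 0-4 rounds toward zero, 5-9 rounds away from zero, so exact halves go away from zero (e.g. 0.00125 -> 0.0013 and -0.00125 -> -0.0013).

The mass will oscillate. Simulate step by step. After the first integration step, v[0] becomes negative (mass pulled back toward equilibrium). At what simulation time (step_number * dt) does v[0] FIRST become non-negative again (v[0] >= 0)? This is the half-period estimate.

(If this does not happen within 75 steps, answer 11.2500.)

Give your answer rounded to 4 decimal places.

Step 0: x=[8.0000] v=[0.0000]
Step 1: x=[7.9388] v=[-0.4080]
Step 2: x=[7.8186] v=[-0.8013]
Step 3: x=[7.6437] v=[-1.1658]
Step 4: x=[7.4205] v=[-1.4883]
Step 5: x=[7.1569] v=[-1.7572]
Step 6: x=[6.8625] v=[-1.9629]
Step 7: x=[6.5478] v=[-2.0979]
Step 8: x=[6.2242] v=[-2.1574]
Step 9: x=[5.9033] v=[-2.1392]
Step 10: x=[5.5967] v=[-2.0440]
Step 11: x=[5.3154] v=[-1.8752]
Step 12: x=[5.0696] v=[-1.6389]
Step 13: x=[4.8681] v=[-1.3436]
Step 14: x=[4.7181] v=[-1.0000]
Step 15: x=[4.6250] v=[-0.6204]
Step 16: x=[4.5922] v=[-0.2184]
Step 17: x=[4.6209] v=[0.1915]
First v>=0 after going negative at step 17, time=2.5500

Answer: 2.5500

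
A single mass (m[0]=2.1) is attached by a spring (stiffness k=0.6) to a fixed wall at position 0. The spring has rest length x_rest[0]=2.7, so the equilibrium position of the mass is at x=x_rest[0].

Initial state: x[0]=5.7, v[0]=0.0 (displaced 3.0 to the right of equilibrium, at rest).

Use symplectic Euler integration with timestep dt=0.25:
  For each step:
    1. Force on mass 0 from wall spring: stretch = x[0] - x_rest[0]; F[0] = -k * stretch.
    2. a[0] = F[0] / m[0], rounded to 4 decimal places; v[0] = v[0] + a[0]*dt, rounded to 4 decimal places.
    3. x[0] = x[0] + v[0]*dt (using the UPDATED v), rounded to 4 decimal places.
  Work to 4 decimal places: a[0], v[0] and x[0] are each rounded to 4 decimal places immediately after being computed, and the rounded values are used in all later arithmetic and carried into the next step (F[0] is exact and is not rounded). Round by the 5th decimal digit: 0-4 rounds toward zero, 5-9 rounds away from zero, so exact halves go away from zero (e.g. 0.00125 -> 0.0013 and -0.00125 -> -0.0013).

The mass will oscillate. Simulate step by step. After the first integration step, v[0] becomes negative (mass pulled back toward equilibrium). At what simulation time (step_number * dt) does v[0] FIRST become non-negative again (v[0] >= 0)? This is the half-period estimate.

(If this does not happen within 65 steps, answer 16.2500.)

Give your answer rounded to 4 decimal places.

Answer: 6.0000

Derivation:
Step 0: x=[5.7000] v=[0.0000]
Step 1: x=[5.6464] v=[-0.2143]
Step 2: x=[5.5402] v=[-0.4248]
Step 3: x=[5.3833] v=[-0.6277]
Step 4: x=[5.1785] v=[-0.8194]
Step 5: x=[4.9294] v=[-0.9964]
Step 6: x=[4.6405] v=[-1.1557]
Step 7: x=[4.3169] v=[-1.2943]
Step 8: x=[3.9645] v=[-1.4098]
Step 9: x=[3.5895] v=[-1.5001]
Step 10: x=[3.1986] v=[-1.5636]
Step 11: x=[2.7988] v=[-1.5992]
Step 12: x=[2.3972] v=[-1.6063]
Step 13: x=[2.0010] v=[-1.5847]
Step 14: x=[1.6173] v=[-1.5348]
Step 15: x=[1.2529] v=[-1.4575]
Step 16: x=[0.9144] v=[-1.3541]
Step 17: x=[0.6078] v=[-1.2266]
Step 18: x=[0.3385] v=[-1.0772]
Step 19: x=[0.1114] v=[-0.9085]
Step 20: x=[-0.0695] v=[-0.7236]
Step 21: x=[-0.2010] v=[-0.5258]
Step 22: x=[-0.2807] v=[-0.3186]
Step 23: x=[-0.3071] v=[-0.1057]
Step 24: x=[-0.2798] v=[0.1091]
First v>=0 after going negative at step 24, time=6.0000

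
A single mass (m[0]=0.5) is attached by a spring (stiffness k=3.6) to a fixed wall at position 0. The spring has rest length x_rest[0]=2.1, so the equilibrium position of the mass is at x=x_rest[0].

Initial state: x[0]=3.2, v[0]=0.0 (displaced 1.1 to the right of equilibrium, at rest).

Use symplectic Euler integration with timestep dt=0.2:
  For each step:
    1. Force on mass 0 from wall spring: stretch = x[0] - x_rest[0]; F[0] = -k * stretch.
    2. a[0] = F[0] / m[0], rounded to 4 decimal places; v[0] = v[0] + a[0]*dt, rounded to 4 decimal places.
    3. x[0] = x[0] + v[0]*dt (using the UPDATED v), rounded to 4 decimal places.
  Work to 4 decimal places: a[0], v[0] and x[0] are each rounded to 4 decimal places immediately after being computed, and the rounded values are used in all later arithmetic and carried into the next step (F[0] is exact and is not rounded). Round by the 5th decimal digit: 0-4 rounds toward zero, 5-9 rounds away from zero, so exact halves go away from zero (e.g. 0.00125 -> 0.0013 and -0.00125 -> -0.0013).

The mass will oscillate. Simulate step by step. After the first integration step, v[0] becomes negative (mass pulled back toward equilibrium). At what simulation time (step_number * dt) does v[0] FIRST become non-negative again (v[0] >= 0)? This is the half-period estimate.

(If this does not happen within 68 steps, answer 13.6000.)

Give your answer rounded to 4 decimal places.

Step 0: x=[3.2000] v=[0.0000]
Step 1: x=[2.8832] v=[-1.5840]
Step 2: x=[2.3408] v=[-2.7118]
Step 3: x=[1.7291] v=[-3.0586]
Step 4: x=[1.2242] v=[-2.5245]
Step 5: x=[0.9715] v=[-1.2633]
Step 6: x=[1.0438] v=[0.3617]
First v>=0 after going negative at step 6, time=1.2000

Answer: 1.2000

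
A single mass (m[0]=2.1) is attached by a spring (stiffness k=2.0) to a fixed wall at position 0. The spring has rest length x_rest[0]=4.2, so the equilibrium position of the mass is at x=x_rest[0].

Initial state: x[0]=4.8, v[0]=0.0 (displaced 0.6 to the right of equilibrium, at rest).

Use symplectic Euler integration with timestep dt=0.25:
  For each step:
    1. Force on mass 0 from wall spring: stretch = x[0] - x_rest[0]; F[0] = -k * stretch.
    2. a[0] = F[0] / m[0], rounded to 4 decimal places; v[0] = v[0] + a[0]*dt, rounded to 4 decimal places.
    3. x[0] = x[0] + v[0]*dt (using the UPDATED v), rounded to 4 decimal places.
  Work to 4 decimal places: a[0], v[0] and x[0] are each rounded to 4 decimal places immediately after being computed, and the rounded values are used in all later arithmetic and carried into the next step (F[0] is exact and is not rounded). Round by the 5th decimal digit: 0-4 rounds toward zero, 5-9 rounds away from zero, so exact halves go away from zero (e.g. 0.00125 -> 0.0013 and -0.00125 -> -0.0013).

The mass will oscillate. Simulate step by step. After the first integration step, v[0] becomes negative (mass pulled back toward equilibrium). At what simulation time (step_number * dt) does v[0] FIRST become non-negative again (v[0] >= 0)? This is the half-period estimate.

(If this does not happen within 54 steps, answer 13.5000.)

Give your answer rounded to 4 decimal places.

Answer: 3.2500

Derivation:
Step 0: x=[4.8000] v=[0.0000]
Step 1: x=[4.7643] v=[-0.1429]
Step 2: x=[4.6950] v=[-0.2773]
Step 3: x=[4.5962] v=[-0.3952]
Step 4: x=[4.4738] v=[-0.4895]
Step 5: x=[4.3351] v=[-0.5547]
Step 6: x=[4.1884] v=[-0.5869]
Step 7: x=[4.0424] v=[-0.5842]
Step 8: x=[3.9057] v=[-0.5467]
Step 9: x=[3.7866] v=[-0.4766]
Step 10: x=[3.6921] v=[-0.3782]
Step 11: x=[3.6278] v=[-0.2573]
Step 12: x=[3.5975] v=[-0.1211]
Step 13: x=[3.6031] v=[0.0224]
First v>=0 after going negative at step 13, time=3.2500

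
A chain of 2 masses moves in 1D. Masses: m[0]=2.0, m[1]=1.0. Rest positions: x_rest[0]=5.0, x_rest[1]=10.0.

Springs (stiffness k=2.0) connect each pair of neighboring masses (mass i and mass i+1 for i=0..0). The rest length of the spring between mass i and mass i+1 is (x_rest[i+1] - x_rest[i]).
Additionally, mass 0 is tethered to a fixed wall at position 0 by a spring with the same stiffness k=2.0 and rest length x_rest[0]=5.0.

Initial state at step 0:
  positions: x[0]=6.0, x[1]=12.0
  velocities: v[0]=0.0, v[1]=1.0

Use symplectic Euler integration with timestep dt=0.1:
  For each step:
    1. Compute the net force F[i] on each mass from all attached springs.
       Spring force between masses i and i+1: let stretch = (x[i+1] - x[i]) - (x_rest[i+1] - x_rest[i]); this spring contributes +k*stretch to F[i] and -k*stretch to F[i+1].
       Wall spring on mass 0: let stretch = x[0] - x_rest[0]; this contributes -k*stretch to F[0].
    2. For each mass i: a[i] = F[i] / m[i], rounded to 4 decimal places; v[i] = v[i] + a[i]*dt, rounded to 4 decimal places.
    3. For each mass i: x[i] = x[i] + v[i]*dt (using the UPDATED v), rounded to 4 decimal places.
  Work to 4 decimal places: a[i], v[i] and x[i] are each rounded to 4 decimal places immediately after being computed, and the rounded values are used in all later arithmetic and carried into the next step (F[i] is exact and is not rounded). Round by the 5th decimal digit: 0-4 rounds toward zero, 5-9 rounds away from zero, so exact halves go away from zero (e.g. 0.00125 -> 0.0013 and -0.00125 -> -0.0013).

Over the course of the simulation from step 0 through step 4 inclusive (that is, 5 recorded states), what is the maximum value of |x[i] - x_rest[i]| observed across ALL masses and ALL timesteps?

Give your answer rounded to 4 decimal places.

Step 0: x=[6.0000 12.0000] v=[0.0000 1.0000]
Step 1: x=[6.0000 12.0800] v=[0.0000 0.8000]
Step 2: x=[6.0008 12.1384] v=[0.0080 0.5840]
Step 3: x=[6.0030 12.1741] v=[0.0217 0.3565]
Step 4: x=[6.0069 12.1863] v=[0.0385 0.1223]
Max displacement = 2.1863

Answer: 2.1863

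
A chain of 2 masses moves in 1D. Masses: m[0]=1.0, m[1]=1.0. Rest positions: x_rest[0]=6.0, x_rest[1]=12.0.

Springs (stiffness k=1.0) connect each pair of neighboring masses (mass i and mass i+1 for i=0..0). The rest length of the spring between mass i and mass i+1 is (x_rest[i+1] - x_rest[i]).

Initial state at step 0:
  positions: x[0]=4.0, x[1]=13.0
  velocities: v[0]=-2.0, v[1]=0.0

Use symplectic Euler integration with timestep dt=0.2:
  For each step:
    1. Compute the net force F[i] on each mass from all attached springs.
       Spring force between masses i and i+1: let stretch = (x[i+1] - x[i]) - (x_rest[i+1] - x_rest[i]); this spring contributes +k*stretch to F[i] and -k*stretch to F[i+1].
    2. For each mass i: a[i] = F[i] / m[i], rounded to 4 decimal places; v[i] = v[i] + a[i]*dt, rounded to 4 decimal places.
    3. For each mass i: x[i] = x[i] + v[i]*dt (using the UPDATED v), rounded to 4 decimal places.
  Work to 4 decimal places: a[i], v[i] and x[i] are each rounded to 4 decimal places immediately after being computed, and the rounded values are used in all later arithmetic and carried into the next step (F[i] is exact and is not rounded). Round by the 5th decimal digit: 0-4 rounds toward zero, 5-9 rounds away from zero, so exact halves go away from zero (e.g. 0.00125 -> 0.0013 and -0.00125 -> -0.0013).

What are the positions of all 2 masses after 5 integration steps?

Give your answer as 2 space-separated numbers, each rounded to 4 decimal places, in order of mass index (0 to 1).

Answer: 3.7788 11.2212

Derivation:
Step 0: x=[4.0000 13.0000] v=[-2.0000 0.0000]
Step 1: x=[3.7200 12.8800] v=[-1.4000 -0.6000]
Step 2: x=[3.5664 12.6336] v=[-0.7680 -1.2320]
Step 3: x=[3.5355 12.2645] v=[-0.1546 -1.8454]
Step 4: x=[3.6137 11.7863] v=[0.3912 -2.3912]
Step 5: x=[3.7788 11.2212] v=[0.8257 -2.8257]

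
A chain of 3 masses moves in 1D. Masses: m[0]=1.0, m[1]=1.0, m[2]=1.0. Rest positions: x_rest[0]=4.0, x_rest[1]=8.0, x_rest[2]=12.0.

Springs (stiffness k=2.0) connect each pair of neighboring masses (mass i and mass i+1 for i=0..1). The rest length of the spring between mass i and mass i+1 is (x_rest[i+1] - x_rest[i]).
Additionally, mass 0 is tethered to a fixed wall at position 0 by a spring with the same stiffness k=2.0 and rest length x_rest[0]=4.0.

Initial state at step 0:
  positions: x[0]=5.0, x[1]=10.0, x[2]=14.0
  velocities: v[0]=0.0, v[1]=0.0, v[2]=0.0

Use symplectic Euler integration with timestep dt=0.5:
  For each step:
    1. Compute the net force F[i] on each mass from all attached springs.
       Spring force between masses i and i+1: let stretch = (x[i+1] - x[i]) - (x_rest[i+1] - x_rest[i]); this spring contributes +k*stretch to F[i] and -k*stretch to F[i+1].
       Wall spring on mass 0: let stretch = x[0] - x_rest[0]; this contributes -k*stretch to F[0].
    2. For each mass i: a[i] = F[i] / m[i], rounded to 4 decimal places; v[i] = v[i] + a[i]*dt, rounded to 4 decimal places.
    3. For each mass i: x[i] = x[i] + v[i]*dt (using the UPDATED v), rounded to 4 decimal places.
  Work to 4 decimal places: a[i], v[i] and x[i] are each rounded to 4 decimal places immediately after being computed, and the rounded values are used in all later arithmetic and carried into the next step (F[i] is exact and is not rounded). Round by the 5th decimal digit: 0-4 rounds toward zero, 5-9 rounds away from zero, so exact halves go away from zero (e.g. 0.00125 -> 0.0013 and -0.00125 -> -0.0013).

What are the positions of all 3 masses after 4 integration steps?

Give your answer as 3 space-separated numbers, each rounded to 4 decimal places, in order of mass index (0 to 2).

Answer: 3.8750 8.4375 12.3125

Derivation:
Step 0: x=[5.0000 10.0000 14.0000] v=[0.0000 0.0000 0.0000]
Step 1: x=[5.0000 9.5000 14.0000] v=[0.0000 -1.0000 0.0000]
Step 2: x=[4.7500 9.0000 13.7500] v=[-0.5000 -1.0000 -0.5000]
Step 3: x=[4.2500 8.7500 13.1250] v=[-1.0000 -0.5000 -1.2500]
Step 4: x=[3.8750 8.4375 12.3125] v=[-0.7500 -0.6250 -1.6250]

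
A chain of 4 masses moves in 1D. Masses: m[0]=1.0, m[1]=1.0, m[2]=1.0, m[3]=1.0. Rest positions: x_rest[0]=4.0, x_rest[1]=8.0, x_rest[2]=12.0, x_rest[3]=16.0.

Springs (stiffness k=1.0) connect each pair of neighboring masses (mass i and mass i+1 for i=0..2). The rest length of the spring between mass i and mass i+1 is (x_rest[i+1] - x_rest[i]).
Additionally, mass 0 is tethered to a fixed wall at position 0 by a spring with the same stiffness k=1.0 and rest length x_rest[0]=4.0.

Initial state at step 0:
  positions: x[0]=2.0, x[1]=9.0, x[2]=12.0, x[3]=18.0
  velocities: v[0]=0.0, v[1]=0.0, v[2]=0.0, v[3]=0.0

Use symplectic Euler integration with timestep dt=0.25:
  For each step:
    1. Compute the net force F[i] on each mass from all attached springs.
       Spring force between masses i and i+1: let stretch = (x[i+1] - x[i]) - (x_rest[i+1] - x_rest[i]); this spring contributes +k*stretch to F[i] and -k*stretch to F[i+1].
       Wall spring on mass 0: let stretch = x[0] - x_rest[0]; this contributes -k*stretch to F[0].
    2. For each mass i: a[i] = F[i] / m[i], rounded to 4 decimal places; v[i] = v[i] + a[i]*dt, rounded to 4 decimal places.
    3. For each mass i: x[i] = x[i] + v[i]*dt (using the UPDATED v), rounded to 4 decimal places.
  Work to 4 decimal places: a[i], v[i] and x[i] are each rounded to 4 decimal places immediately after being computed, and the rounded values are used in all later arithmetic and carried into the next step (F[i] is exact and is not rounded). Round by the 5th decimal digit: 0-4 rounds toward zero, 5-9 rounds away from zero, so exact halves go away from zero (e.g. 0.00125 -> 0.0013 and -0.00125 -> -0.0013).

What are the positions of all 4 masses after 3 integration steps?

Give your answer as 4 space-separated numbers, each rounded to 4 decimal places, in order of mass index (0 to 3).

Answer: 3.6123 7.7983 12.9016 17.3435

Derivation:
Step 0: x=[2.0000 9.0000 12.0000 18.0000] v=[0.0000 0.0000 0.0000 0.0000]
Step 1: x=[2.3125 8.7500 12.1875 17.8750] v=[1.2500 -1.0000 0.7500 -0.5000]
Step 2: x=[2.8828 8.3125 12.5156 17.6445] v=[2.2813 -1.7500 1.3125 -0.9219]
Step 3: x=[3.6123 7.7983 12.9016 17.3435] v=[2.9180 -2.0567 1.5440 -1.2041]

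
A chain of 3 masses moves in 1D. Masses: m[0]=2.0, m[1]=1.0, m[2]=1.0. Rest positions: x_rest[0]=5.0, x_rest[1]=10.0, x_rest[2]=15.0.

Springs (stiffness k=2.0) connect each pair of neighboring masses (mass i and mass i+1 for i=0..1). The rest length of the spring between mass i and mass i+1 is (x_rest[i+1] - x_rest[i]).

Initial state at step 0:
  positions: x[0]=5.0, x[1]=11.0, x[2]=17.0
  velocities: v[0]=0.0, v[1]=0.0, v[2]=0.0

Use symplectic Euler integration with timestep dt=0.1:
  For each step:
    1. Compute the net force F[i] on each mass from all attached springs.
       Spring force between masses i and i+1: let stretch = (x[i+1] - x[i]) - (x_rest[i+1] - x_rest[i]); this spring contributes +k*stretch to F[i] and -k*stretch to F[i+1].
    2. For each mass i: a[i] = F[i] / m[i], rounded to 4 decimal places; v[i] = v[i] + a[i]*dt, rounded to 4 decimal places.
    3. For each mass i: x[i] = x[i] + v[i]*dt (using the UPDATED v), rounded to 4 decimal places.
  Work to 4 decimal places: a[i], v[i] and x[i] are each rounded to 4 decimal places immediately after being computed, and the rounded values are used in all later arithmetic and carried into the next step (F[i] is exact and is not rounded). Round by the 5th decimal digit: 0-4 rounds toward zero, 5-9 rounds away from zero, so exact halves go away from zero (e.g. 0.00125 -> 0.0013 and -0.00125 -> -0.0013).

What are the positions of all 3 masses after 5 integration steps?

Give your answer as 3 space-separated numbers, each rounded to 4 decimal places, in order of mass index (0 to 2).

Step 0: x=[5.0000 11.0000 17.0000] v=[0.0000 0.0000 0.0000]
Step 1: x=[5.0100 11.0000 16.9800] v=[0.1000 0.0000 -0.2000]
Step 2: x=[5.0299 10.9998 16.9404] v=[0.1990 -0.0020 -0.3960]
Step 3: x=[5.0595 10.9990 16.8820] v=[0.2960 -0.0079 -0.5841]
Step 4: x=[5.0985 10.9971 16.8059] v=[0.3900 -0.0192 -0.7607]
Step 5: x=[5.1465 10.9934 16.7137] v=[0.4799 -0.0372 -0.9225]

Answer: 5.1465 10.9934 16.7137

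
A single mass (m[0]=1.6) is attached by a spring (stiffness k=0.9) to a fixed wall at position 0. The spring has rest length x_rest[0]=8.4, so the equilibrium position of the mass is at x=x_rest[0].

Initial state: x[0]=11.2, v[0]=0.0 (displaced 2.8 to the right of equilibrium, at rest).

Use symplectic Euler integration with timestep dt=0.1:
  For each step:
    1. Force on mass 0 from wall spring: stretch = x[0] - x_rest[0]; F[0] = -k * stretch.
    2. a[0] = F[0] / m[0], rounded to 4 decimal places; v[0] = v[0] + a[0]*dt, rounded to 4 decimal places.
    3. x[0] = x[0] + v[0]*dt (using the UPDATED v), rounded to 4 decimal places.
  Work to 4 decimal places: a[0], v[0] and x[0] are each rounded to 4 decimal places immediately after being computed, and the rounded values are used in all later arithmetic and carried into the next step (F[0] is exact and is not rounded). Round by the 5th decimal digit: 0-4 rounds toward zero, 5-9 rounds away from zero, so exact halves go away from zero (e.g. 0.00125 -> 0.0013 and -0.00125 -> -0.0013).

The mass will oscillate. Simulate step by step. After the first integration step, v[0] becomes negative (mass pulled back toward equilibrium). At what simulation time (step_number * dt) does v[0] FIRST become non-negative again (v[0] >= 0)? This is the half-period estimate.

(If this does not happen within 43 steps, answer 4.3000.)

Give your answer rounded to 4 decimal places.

Answer: 4.2000

Derivation:
Step 0: x=[11.2000] v=[0.0000]
Step 1: x=[11.1843] v=[-0.1575]
Step 2: x=[11.1529] v=[-0.3141]
Step 3: x=[11.1060] v=[-0.4690]
Step 4: x=[11.0439] v=[-0.6212]
Step 5: x=[10.9669] v=[-0.7699]
Step 6: x=[10.8755] v=[-0.9143]
Step 7: x=[10.7701] v=[-1.0536]
Step 8: x=[10.6514] v=[-1.1869]
Step 9: x=[10.5201] v=[-1.3135]
Step 10: x=[10.3768] v=[-1.4328]
Step 11: x=[10.2224] v=[-1.5440]
Step 12: x=[10.0578] v=[-1.6465]
Step 13: x=[9.8838] v=[-1.7398]
Step 14: x=[9.7015] v=[-1.8233]
Step 15: x=[9.5119] v=[-1.8965]
Step 16: x=[9.3160] v=[-1.9590]
Step 17: x=[9.1150] v=[-2.0105]
Step 18: x=[8.9099] v=[-2.0507]
Step 19: x=[8.7020] v=[-2.0794]
Step 20: x=[8.4924] v=[-2.0964]
Step 21: x=[8.2822] v=[-2.1016]
Step 22: x=[8.0727] v=[-2.0950]
Step 23: x=[7.8650] v=[-2.0766]
Step 24: x=[7.6604] v=[-2.0465]
Step 25: x=[7.4599] v=[-2.0049]
Step 26: x=[7.2647] v=[-1.9520]
Step 27: x=[7.0759] v=[-1.8881]
Step 28: x=[6.8945] v=[-1.8136]
Step 29: x=[6.7216] v=[-1.7289]
Step 30: x=[6.5582] v=[-1.6345]
Step 31: x=[6.4051] v=[-1.5309]
Step 32: x=[6.2632] v=[-1.4187]
Step 33: x=[6.1334] v=[-1.2985]
Step 34: x=[6.0163] v=[-1.1710]
Step 35: x=[5.9126] v=[-1.0369]
Step 36: x=[5.8229] v=[-0.8970]
Step 37: x=[5.7477] v=[-0.7520]
Step 38: x=[5.6874] v=[-0.6028]
Step 39: x=[5.6424] v=[-0.4502]
Step 40: x=[5.6129] v=[-0.2951]
Step 41: x=[5.5991] v=[-0.1383]
Step 42: x=[5.6010] v=[0.0193]
First v>=0 after going negative at step 42, time=4.2000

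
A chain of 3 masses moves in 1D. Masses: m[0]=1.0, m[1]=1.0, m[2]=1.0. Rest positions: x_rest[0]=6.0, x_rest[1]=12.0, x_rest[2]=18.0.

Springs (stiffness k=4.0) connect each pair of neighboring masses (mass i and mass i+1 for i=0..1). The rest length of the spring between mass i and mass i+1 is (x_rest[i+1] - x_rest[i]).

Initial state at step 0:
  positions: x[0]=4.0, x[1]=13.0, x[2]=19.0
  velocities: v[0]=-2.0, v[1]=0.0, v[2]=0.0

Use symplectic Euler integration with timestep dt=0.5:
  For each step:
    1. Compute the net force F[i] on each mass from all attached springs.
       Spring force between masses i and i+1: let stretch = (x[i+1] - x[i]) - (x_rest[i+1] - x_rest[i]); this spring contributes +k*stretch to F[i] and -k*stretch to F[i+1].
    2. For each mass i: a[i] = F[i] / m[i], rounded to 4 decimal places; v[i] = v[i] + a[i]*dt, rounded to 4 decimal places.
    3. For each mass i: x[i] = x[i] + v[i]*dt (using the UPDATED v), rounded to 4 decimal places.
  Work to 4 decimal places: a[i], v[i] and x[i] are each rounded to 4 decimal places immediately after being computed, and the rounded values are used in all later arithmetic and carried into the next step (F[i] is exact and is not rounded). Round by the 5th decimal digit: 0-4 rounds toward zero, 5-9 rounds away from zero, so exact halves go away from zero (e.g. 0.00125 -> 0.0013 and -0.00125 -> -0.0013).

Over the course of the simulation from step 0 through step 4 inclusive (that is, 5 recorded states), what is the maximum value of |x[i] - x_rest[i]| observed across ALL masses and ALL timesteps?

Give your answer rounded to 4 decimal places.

Step 0: x=[4.0000 13.0000 19.0000] v=[-2.0000 0.0000 0.0000]
Step 1: x=[6.0000 10.0000 19.0000] v=[4.0000 -6.0000 0.0000]
Step 2: x=[6.0000 12.0000 16.0000] v=[0.0000 4.0000 -6.0000]
Step 3: x=[6.0000 12.0000 15.0000] v=[0.0000 0.0000 -2.0000]
Step 4: x=[6.0000 9.0000 17.0000] v=[0.0000 -6.0000 4.0000]
Max displacement = 3.0000

Answer: 3.0000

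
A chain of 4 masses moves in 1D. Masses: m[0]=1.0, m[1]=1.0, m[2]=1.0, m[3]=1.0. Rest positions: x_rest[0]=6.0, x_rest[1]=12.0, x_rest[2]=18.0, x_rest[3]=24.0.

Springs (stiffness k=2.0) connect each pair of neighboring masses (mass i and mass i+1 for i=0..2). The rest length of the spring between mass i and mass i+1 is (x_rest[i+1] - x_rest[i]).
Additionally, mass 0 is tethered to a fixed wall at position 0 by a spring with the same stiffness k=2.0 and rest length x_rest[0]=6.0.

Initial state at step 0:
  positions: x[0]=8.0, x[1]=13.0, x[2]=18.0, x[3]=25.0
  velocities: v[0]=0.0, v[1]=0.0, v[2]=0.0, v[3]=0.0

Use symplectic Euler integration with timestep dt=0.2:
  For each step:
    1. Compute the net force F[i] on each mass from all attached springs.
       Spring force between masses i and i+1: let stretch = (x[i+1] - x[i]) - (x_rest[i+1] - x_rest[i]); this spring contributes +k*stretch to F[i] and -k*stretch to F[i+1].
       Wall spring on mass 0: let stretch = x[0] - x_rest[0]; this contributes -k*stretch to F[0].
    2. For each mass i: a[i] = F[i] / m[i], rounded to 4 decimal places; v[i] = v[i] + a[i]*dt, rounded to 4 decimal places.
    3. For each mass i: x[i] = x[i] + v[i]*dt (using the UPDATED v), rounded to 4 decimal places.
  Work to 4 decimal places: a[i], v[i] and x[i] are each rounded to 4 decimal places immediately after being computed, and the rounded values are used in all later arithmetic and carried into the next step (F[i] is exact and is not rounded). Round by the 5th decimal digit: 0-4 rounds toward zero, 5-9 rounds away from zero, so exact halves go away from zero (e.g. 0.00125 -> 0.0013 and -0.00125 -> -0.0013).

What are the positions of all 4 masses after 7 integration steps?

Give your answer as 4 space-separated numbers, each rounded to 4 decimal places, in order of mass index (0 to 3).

Answer: 4.9030 12.4718 19.5570 24.4440

Derivation:
Step 0: x=[8.0000 13.0000 18.0000 25.0000] v=[0.0000 0.0000 0.0000 0.0000]
Step 1: x=[7.7600 13.0000 18.1600 24.9200] v=[-1.2000 0.0000 0.8000 -0.4000]
Step 2: x=[7.3184 12.9936 18.4480 24.7792] v=[-2.2080 -0.0320 1.4400 -0.7040]
Step 3: x=[6.7453 12.9695 18.8061 24.6119] v=[-2.8653 -0.1203 1.7907 -0.8365]
Step 4: x=[6.1306 12.9144 19.1618 24.4601] v=[-3.0737 -0.2753 1.7784 -0.7588]
Step 5: x=[5.5681 12.8164 19.4416 24.3645] v=[-2.8124 -0.4899 1.3988 -0.4781]
Step 6: x=[5.1400 12.6686 19.5852 24.3550] v=[-2.1403 -0.7391 0.7179 -0.0473]
Step 7: x=[4.9030 12.4718 19.5570 24.4440] v=[-1.1849 -0.9839 -0.1408 0.4448]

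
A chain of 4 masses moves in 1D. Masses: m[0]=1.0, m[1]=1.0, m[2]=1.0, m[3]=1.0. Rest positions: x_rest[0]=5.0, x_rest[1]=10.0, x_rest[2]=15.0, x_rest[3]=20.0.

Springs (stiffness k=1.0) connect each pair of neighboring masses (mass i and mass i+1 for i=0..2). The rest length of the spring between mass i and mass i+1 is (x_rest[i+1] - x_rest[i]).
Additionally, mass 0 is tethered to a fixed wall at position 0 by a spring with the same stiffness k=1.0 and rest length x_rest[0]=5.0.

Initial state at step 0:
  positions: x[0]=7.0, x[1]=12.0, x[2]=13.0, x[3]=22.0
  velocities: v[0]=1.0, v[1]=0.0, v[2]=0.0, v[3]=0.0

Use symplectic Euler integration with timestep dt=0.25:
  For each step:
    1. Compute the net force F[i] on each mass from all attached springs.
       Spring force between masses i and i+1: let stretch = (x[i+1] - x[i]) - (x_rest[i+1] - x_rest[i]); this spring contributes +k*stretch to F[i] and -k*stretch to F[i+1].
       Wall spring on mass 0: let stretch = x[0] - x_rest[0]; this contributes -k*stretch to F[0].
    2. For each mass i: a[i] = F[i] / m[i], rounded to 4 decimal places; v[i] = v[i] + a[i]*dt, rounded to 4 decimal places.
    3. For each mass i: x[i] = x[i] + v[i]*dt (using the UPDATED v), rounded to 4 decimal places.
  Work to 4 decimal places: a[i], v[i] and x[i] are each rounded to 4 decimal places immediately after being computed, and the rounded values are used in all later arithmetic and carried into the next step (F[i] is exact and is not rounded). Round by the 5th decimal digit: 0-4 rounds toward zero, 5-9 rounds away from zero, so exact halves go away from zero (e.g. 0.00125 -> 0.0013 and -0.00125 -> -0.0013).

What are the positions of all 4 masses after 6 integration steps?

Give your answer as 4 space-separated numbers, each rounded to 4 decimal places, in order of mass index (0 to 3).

Answer: 5.2612 9.9935 18.3436 19.3669

Derivation:
Step 0: x=[7.0000 12.0000 13.0000 22.0000] v=[1.0000 0.0000 0.0000 0.0000]
Step 1: x=[7.1250 11.7500 13.5000 21.7500] v=[0.5000 -1.0000 2.0000 -1.0000]
Step 2: x=[7.0938 11.3203 14.4063 21.2969] v=[-0.1250 -1.7188 3.6250 -1.8125]
Step 3: x=[6.8834 10.8193 15.5504 20.7256] v=[-0.8418 -2.0039 4.5762 -2.2852]
Step 4: x=[6.4887 10.3680 16.7222 20.1434] v=[-1.5787 -1.8051 4.6872 -2.3290]
Step 5: x=[5.9309 10.0714 17.7107 19.6598] v=[-2.2311 -1.1864 3.9540 -1.9343]
Step 6: x=[5.2612 9.9935 18.3436 19.3669] v=[-2.6787 -0.3117 2.5315 -1.1716]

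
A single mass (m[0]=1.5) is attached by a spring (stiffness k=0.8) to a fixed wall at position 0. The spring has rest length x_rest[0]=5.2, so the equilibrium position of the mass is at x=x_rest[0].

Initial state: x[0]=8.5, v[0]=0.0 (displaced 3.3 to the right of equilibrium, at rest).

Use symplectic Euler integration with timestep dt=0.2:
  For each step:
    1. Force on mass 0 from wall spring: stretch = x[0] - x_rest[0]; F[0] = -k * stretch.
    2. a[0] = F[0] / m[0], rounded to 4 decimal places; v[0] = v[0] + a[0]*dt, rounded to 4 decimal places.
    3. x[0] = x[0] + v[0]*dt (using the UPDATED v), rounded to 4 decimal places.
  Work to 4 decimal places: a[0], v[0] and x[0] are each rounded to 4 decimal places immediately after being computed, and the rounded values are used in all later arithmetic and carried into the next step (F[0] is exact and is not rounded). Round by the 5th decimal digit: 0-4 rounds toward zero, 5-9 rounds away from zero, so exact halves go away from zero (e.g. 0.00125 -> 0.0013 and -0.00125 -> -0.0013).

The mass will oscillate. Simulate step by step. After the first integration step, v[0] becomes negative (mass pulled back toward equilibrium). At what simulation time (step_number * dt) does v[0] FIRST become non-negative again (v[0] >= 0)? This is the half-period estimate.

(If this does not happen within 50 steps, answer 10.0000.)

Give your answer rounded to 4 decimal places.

Step 0: x=[8.5000] v=[0.0000]
Step 1: x=[8.4296] v=[-0.3520]
Step 2: x=[8.2903] v=[-0.6965]
Step 3: x=[8.0851] v=[-1.0261]
Step 4: x=[7.8183] v=[-1.3338]
Step 5: x=[7.4957] v=[-1.6131]
Step 6: x=[7.1241] v=[-1.8580]
Step 7: x=[6.7115] v=[-2.0632]
Step 8: x=[6.2666] v=[-2.2244]
Step 9: x=[5.7990] v=[-2.3382]
Step 10: x=[5.3186] v=[-2.4021]
Step 11: x=[4.8356] v=[-2.4148]
Step 12: x=[4.3604] v=[-2.3759]
Step 13: x=[3.9031] v=[-2.2863]
Step 14: x=[3.4735] v=[-2.1480]
Step 15: x=[3.0807] v=[-1.9638]
Step 16: x=[2.7332] v=[-1.7377]
Step 17: x=[2.4383] v=[-1.4746]
Step 18: x=[2.2023] v=[-1.1800]
Step 19: x=[2.0303] v=[-0.8602]
Step 20: x=[1.9259] v=[-0.5221]
Step 21: x=[1.8913] v=[-0.1729]
Step 22: x=[1.9273] v=[0.1800]
First v>=0 after going negative at step 22, time=4.4000

Answer: 4.4000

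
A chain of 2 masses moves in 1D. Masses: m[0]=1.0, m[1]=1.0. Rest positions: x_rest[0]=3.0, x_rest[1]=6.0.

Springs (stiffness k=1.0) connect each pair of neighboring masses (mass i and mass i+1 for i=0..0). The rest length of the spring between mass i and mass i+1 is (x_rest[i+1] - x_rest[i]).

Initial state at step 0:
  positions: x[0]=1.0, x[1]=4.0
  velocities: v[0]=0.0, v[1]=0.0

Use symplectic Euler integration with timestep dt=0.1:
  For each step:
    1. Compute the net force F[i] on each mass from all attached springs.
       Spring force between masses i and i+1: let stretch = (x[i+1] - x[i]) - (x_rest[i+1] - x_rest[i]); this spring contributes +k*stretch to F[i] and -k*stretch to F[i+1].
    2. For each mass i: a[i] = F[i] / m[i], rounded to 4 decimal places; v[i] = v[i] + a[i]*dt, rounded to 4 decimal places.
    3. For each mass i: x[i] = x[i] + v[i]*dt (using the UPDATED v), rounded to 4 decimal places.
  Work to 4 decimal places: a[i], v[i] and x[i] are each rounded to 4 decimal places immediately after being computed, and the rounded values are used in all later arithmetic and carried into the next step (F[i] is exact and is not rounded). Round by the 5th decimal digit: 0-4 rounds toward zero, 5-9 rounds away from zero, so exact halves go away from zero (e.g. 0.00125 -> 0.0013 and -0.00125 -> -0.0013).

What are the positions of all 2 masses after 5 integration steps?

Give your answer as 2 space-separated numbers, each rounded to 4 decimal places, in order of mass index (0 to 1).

Answer: 1.0000 4.0000

Derivation:
Step 0: x=[1.0000 4.0000] v=[0.0000 0.0000]
Step 1: x=[1.0000 4.0000] v=[0.0000 0.0000]
Step 2: x=[1.0000 4.0000] v=[0.0000 0.0000]
Step 3: x=[1.0000 4.0000] v=[0.0000 0.0000]
Step 4: x=[1.0000 4.0000] v=[0.0000 0.0000]
Step 5: x=[1.0000 4.0000] v=[0.0000 0.0000]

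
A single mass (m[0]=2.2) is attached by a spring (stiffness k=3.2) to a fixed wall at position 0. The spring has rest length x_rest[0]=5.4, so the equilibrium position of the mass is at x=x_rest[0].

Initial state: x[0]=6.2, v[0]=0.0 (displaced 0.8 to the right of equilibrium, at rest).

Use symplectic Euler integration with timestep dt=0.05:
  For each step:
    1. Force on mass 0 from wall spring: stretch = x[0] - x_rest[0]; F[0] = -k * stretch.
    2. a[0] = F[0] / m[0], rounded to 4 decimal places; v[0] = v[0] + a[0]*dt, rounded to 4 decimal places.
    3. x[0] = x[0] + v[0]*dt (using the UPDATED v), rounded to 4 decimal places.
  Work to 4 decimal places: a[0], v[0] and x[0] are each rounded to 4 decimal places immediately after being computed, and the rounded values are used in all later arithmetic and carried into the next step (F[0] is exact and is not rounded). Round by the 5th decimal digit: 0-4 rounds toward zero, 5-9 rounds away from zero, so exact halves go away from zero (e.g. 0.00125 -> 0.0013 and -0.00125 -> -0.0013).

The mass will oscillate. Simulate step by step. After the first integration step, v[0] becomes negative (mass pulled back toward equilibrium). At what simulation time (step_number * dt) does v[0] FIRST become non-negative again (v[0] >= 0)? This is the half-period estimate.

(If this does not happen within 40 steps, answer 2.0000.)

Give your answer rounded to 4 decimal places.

Answer: 2.0000

Derivation:
Step 0: x=[6.2000] v=[0.0000]
Step 1: x=[6.1971] v=[-0.0582]
Step 2: x=[6.1913] v=[-0.1162]
Step 3: x=[6.1826] v=[-0.1738]
Step 4: x=[6.1711] v=[-0.2307]
Step 5: x=[6.1568] v=[-0.2868]
Step 6: x=[6.1397] v=[-0.3418]
Step 7: x=[6.1199] v=[-0.3956]
Step 8: x=[6.0975] v=[-0.4480]
Step 9: x=[6.0726] v=[-0.4987]
Step 10: x=[6.0452] v=[-0.5476]
Step 11: x=[6.0155] v=[-0.5945]
Step 12: x=[5.9835] v=[-0.6393]
Step 13: x=[5.9494] v=[-0.6817]
Step 14: x=[5.9133] v=[-0.7217]
Step 15: x=[5.8754] v=[-0.7590]
Step 16: x=[5.8357] v=[-0.7936]
Step 17: x=[5.7944] v=[-0.8253]
Step 18: x=[5.7517] v=[-0.8540]
Step 19: x=[5.7077] v=[-0.8796]
Step 20: x=[5.6626] v=[-0.9020]
Step 21: x=[5.6165] v=[-0.9211]
Step 22: x=[5.5697] v=[-0.9368]
Step 23: x=[5.5222] v=[-0.9491]
Step 24: x=[5.4743] v=[-0.9580]
Step 25: x=[5.4261] v=[-0.9634]
Step 26: x=[5.3778] v=[-0.9653]
Step 27: x=[5.3296] v=[-0.9637]
Step 28: x=[5.2817] v=[-0.9586]
Step 29: x=[5.2342] v=[-0.9500]
Step 30: x=[5.1873] v=[-0.9379]
Step 31: x=[5.1412] v=[-0.9224]
Step 32: x=[5.0960] v=[-0.9036]
Step 33: x=[5.0519] v=[-0.8815]
Step 34: x=[5.0091] v=[-0.8562]
Step 35: x=[4.9677] v=[-0.8278]
Step 36: x=[4.9279] v=[-0.7964]
Step 37: x=[4.8898] v=[-0.7621]
Step 38: x=[4.8536] v=[-0.7250]
Step 39: x=[4.8193] v=[-0.6853]
Step 40: x=[4.7871] v=[-0.6431]
v[0] did not become non-negative within 40 steps; using fallback time=2.0000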